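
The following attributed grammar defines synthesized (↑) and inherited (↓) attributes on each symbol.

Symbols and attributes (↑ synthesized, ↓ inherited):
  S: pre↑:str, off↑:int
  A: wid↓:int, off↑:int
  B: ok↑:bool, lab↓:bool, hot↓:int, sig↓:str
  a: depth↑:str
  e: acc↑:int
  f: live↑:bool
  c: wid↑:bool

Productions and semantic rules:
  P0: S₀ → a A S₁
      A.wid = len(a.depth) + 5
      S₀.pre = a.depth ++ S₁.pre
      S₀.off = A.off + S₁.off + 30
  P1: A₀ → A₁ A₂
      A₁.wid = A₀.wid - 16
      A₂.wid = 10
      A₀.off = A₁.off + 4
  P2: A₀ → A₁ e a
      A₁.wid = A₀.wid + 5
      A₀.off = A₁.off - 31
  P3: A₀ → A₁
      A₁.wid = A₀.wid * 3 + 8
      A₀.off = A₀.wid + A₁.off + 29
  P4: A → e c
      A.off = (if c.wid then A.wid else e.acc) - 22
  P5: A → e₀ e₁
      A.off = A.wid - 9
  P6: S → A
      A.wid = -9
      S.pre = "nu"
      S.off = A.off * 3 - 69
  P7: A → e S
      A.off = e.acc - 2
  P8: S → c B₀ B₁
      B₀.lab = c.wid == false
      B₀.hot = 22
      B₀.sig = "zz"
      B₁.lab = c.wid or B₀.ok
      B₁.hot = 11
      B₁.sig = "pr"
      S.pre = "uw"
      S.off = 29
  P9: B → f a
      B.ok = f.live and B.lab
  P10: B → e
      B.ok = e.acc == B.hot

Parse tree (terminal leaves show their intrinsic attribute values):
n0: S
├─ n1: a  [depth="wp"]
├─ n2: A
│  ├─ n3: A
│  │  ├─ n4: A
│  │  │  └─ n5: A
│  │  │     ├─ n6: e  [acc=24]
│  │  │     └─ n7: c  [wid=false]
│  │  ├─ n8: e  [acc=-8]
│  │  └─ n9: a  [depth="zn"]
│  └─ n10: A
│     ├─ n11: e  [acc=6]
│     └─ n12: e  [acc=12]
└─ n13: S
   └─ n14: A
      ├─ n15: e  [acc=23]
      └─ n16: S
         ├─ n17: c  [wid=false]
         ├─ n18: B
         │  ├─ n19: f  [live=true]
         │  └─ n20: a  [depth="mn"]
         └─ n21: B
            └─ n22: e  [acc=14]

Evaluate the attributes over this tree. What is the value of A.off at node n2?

0

1. n1.depth = "wp"  [terminal]
2. n2.wid = 7  [len(a.depth) + 5]
3. n3.wid = -9  [A₀.wid - 16]
4. n4.wid = -4  [A₀.wid + 5]
5. n5.wid = -4  [A₀.wid * 3 + 8]
6. n6.acc = 24  [terminal]
7. n7.wid = false  [terminal]
8. n5.off = 2  [(if c.wid then A.wid else e.acc) - 22]
9. n4.off = 27  [A₀.wid + A₁.off + 29]
10. n8.acc = -8  [terminal]
11. n9.depth = "zn"  [terminal]
12. n3.off = -4  [A₁.off - 31]
13. n10.wid = 10  [10]
14. n11.acc = 6  [terminal]
15. n12.acc = 12  [terminal]
16. n10.off = 1  [A.wid - 9]
17. n2.off = 0  [A₁.off + 4]
18. n14.wid = -9  [-9]
19. n15.acc = 23  [terminal]
20. n17.wid = false  [terminal]
21. n18.lab = true  [c.wid == false]
22. n18.hot = 22  [22]
23. n18.sig = "zz"  ["zz"]
24. n19.live = true  [terminal]
25. n20.depth = "mn"  [terminal]
26. n18.ok = true  [f.live and B.lab]
27. n21.lab = true  [c.wid or B₀.ok]
28. n21.hot = 11  [11]
29. n21.sig = "pr"  ["pr"]
30. n22.acc = 14  [terminal]
31. n21.ok = false  [e.acc == B.hot]
32. n16.pre = "uw"  ["uw"]
33. n16.off = 29  [29]
34. n14.off = 21  [e.acc - 2]
35. n13.pre = "nu"  ["nu"]
36. n13.off = -6  [A.off * 3 - 69]
37. n0.pre = "wpnu"  [a.depth ++ S₁.pre]
38. n0.off = 24  [A.off + S₁.off + 30]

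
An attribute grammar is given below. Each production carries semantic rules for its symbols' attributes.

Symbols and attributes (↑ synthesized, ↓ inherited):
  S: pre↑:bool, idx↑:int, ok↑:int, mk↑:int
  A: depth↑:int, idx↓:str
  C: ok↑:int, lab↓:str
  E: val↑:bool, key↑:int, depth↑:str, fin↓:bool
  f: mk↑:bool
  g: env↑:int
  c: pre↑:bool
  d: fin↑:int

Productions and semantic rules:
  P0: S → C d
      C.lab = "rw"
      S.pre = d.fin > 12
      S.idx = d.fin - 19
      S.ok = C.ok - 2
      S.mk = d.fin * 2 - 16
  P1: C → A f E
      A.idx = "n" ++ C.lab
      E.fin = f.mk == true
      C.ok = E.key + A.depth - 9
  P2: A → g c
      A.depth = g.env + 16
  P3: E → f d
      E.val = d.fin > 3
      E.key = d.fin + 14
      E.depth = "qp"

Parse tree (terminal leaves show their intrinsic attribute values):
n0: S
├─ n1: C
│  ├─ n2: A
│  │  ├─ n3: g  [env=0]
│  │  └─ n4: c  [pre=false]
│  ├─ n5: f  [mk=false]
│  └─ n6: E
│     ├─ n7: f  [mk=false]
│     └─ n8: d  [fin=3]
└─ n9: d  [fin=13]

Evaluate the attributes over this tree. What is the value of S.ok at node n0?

1. n1.lab = "rw"  ["rw"]
2. n2.idx = "nrw"  ["n" ++ C.lab]
3. n3.env = 0  [terminal]
4. n4.pre = false  [terminal]
5. n2.depth = 16  [g.env + 16]
6. n5.mk = false  [terminal]
7. n6.fin = false  [f.mk == true]
8. n7.mk = false  [terminal]
9. n8.fin = 3  [terminal]
10. n6.val = false  [d.fin > 3]
11. n6.key = 17  [d.fin + 14]
12. n6.depth = "qp"  ["qp"]
13. n1.ok = 24  [E.key + A.depth - 9]
14. n9.fin = 13  [terminal]
15. n0.pre = true  [d.fin > 12]
16. n0.idx = -6  [d.fin - 19]
17. n0.ok = 22  [C.ok - 2]
18. n0.mk = 10  [d.fin * 2 - 16]

22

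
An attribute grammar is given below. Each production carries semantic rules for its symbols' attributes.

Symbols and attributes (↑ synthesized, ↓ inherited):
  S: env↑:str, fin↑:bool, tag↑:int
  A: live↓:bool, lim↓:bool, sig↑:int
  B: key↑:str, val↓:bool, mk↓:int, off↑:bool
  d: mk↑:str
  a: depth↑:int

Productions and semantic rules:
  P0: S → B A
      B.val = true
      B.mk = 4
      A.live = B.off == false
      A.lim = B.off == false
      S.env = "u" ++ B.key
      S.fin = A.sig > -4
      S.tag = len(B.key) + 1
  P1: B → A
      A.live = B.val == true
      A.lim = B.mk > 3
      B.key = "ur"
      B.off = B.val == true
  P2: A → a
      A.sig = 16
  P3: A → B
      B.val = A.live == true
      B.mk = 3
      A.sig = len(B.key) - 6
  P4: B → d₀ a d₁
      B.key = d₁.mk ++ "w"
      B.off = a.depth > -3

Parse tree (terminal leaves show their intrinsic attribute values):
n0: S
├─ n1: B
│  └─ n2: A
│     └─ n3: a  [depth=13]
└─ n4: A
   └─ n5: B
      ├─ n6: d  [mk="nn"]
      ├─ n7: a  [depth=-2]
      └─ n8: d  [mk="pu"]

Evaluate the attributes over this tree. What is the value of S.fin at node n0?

1. n1.val = true  [true]
2. n1.mk = 4  [4]
3. n2.live = true  [B.val == true]
4. n2.lim = true  [B.mk > 3]
5. n3.depth = 13  [terminal]
6. n2.sig = 16  [16]
7. n1.key = "ur"  ["ur"]
8. n1.off = true  [B.val == true]
9. n4.live = false  [B.off == false]
10. n4.lim = false  [B.off == false]
11. n5.val = false  [A.live == true]
12. n5.mk = 3  [3]
13. n6.mk = "nn"  [terminal]
14. n7.depth = -2  [terminal]
15. n8.mk = "pu"  [terminal]
16. n5.key = "puw"  [d₁.mk ++ "w"]
17. n5.off = true  [a.depth > -3]
18. n4.sig = -3  [len(B.key) - 6]
19. n0.env = "uur"  ["u" ++ B.key]
20. n0.fin = true  [A.sig > -4]
21. n0.tag = 3  [len(B.key) + 1]

true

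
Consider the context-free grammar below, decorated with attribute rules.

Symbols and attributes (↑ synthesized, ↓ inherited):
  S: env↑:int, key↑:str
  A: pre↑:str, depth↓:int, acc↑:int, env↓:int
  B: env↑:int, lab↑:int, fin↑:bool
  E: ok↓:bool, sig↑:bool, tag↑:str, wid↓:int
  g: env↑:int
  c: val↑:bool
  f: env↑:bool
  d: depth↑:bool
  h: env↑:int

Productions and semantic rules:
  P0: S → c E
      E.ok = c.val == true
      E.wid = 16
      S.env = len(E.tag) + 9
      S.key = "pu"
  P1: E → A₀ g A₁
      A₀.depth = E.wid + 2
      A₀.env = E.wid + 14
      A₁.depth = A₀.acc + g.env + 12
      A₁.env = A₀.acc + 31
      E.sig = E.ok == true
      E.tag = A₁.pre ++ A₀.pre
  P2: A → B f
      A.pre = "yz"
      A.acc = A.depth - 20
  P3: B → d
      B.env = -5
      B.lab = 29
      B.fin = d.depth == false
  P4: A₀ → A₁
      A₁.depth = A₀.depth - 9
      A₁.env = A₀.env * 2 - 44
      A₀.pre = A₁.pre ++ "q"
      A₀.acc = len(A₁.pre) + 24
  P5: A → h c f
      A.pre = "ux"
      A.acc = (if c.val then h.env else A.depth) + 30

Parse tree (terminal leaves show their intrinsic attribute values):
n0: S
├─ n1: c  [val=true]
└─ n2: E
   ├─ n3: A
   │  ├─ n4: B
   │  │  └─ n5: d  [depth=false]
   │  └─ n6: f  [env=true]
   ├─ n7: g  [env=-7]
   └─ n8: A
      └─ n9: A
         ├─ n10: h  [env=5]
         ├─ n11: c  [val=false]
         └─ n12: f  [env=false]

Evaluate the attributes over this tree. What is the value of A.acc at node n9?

1. n1.val = true  [terminal]
2. n2.ok = true  [c.val == true]
3. n2.wid = 16  [16]
4. n3.depth = 18  [E.wid + 2]
5. n3.env = 30  [E.wid + 14]
6. n5.depth = false  [terminal]
7. n4.env = -5  [-5]
8. n4.lab = 29  [29]
9. n4.fin = true  [d.depth == false]
10. n6.env = true  [terminal]
11. n3.pre = "yz"  ["yz"]
12. n3.acc = -2  [A.depth - 20]
13. n7.env = -7  [terminal]
14. n8.depth = 3  [A₀.acc + g.env + 12]
15. n8.env = 29  [A₀.acc + 31]
16. n9.depth = -6  [A₀.depth - 9]
17. n9.env = 14  [A₀.env * 2 - 44]
18. n10.env = 5  [terminal]
19. n11.val = false  [terminal]
20. n12.env = false  [terminal]
21. n9.pre = "ux"  ["ux"]
22. n9.acc = 24  [(if c.val then h.env else A.depth) + 30]
23. n8.pre = "uxq"  [A₁.pre ++ "q"]
24. n8.acc = 26  [len(A₁.pre) + 24]
25. n2.sig = true  [E.ok == true]
26. n2.tag = "uxqyz"  [A₁.pre ++ A₀.pre]
27. n0.env = 14  [len(E.tag) + 9]
28. n0.key = "pu"  ["pu"]

24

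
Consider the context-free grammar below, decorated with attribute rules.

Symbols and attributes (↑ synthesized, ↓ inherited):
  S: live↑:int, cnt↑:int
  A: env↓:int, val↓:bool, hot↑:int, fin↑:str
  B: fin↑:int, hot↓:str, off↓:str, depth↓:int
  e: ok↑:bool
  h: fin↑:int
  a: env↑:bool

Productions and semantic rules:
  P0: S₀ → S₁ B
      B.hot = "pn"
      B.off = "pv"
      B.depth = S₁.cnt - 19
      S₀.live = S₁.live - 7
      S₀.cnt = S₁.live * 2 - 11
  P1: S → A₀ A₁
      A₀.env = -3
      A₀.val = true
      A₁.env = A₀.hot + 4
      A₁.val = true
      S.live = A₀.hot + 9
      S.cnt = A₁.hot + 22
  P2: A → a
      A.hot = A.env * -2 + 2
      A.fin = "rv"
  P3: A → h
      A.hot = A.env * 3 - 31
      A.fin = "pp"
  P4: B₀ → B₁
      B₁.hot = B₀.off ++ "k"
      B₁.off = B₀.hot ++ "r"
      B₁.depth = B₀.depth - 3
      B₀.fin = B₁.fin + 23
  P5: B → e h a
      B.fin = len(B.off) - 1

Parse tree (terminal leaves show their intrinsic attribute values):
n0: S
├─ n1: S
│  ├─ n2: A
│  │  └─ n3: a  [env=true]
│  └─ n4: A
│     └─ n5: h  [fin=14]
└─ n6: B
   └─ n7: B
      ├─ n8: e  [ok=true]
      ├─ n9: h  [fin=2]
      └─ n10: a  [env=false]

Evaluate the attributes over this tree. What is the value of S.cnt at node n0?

23

1. n2.env = -3  [-3]
2. n2.val = true  [true]
3. n3.env = true  [terminal]
4. n2.hot = 8  [A.env * -2 + 2]
5. n2.fin = "rv"  ["rv"]
6. n4.env = 12  [A₀.hot + 4]
7. n4.val = true  [true]
8. n5.fin = 14  [terminal]
9. n4.hot = 5  [A.env * 3 - 31]
10. n4.fin = "pp"  ["pp"]
11. n1.live = 17  [A₀.hot + 9]
12. n1.cnt = 27  [A₁.hot + 22]
13. n6.hot = "pn"  ["pn"]
14. n6.off = "pv"  ["pv"]
15. n6.depth = 8  [S₁.cnt - 19]
16. n7.hot = "pvk"  [B₀.off ++ "k"]
17. n7.off = "pnr"  [B₀.hot ++ "r"]
18. n7.depth = 5  [B₀.depth - 3]
19. n8.ok = true  [terminal]
20. n9.fin = 2  [terminal]
21. n10.env = false  [terminal]
22. n7.fin = 2  [len(B.off) - 1]
23. n6.fin = 25  [B₁.fin + 23]
24. n0.live = 10  [S₁.live - 7]
25. n0.cnt = 23  [S₁.live * 2 - 11]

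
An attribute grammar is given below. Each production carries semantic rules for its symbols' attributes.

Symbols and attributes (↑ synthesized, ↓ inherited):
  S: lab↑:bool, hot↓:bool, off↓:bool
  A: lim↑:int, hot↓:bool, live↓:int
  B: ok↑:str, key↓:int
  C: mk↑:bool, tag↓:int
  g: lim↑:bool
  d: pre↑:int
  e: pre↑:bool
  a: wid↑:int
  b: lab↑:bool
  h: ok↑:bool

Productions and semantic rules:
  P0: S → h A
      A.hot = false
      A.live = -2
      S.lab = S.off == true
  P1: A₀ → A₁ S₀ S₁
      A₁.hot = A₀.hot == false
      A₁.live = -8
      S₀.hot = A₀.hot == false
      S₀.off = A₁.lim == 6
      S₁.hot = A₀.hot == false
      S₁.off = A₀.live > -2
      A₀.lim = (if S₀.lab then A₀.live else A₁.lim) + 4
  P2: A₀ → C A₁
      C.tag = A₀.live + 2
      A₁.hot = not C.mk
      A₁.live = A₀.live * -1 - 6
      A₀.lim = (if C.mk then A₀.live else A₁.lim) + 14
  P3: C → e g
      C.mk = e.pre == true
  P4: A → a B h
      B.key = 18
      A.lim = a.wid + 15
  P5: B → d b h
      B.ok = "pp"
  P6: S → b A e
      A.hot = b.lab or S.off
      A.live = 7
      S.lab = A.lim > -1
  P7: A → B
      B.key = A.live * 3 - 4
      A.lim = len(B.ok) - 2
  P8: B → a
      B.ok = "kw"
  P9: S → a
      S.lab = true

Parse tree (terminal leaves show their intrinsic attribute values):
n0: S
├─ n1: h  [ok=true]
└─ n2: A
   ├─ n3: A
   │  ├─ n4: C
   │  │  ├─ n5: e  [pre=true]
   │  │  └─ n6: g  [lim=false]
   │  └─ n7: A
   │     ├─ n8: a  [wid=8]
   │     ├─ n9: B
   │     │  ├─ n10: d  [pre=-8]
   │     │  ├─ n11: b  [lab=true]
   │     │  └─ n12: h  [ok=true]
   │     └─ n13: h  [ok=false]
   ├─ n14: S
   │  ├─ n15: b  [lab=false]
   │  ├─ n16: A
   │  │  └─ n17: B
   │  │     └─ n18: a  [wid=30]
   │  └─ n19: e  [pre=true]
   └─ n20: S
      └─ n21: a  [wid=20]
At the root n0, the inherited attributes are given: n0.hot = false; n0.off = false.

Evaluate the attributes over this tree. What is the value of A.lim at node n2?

1. n0.hot = false  [given at root]
2. n0.off = false  [given at root]
3. n1.ok = true  [terminal]
4. n2.hot = false  [false]
5. n2.live = -2  [-2]
6. n3.hot = true  [A₀.hot == false]
7. n3.live = -8  [-8]
8. n4.tag = -6  [A₀.live + 2]
9. n5.pre = true  [terminal]
10. n6.lim = false  [terminal]
11. n4.mk = true  [e.pre == true]
12. n7.hot = false  [not C.mk]
13. n7.live = 2  [A₀.live * -1 - 6]
14. n8.wid = 8  [terminal]
15. n9.key = 18  [18]
16. n10.pre = -8  [terminal]
17. n11.lab = true  [terminal]
18. n12.ok = true  [terminal]
19. n9.ok = "pp"  ["pp"]
20. n13.ok = false  [terminal]
21. n7.lim = 23  [a.wid + 15]
22. n3.lim = 6  [(if C.mk then A₀.live else A₁.lim) + 14]
23. n14.hot = true  [A₀.hot == false]
24. n14.off = true  [A₁.lim == 6]
25. n15.lab = false  [terminal]
26. n16.hot = true  [b.lab or S.off]
27. n16.live = 7  [7]
28. n17.key = 17  [A.live * 3 - 4]
29. n18.wid = 30  [terminal]
30. n17.ok = "kw"  ["kw"]
31. n16.lim = 0  [len(B.ok) - 2]
32. n19.pre = true  [terminal]
33. n14.lab = true  [A.lim > -1]
34. n20.hot = true  [A₀.hot == false]
35. n20.off = false  [A₀.live > -2]
36. n21.wid = 20  [terminal]
37. n20.lab = true  [true]
38. n2.lim = 2  [(if S₀.lab then A₀.live else A₁.lim) + 4]
39. n0.lab = false  [S.off == true]

2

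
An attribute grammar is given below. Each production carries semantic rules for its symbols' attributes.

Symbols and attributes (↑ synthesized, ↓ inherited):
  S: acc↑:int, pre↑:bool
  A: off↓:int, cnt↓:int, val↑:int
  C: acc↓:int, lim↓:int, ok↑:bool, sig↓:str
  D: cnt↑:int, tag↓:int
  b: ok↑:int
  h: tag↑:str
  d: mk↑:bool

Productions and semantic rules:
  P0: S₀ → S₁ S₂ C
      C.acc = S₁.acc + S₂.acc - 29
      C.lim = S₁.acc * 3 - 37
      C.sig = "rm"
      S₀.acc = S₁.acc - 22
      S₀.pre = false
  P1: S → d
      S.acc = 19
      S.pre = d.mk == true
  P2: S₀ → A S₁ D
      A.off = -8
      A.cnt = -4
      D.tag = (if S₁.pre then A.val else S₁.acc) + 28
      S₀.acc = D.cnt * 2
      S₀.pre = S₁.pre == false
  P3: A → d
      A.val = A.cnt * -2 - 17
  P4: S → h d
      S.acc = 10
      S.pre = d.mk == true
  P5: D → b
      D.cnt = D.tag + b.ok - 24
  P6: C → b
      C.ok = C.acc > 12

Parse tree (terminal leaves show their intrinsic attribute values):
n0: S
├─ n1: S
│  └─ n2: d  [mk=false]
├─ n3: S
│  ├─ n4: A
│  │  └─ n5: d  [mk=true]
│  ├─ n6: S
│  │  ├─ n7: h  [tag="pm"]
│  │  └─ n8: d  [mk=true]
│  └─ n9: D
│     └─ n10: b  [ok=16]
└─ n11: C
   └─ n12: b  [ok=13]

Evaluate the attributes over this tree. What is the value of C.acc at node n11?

12

1. n2.mk = false  [terminal]
2. n1.acc = 19  [19]
3. n1.pre = false  [d.mk == true]
4. n4.off = -8  [-8]
5. n4.cnt = -4  [-4]
6. n5.mk = true  [terminal]
7. n4.val = -9  [A.cnt * -2 - 17]
8. n7.tag = "pm"  [terminal]
9. n8.mk = true  [terminal]
10. n6.acc = 10  [10]
11. n6.pre = true  [d.mk == true]
12. n9.tag = 19  [(if S₁.pre then A.val else S₁.acc) + 28]
13. n10.ok = 16  [terminal]
14. n9.cnt = 11  [D.tag + b.ok - 24]
15. n3.acc = 22  [D.cnt * 2]
16. n3.pre = false  [S₁.pre == false]
17. n11.acc = 12  [S₁.acc + S₂.acc - 29]
18. n11.lim = 20  [S₁.acc * 3 - 37]
19. n11.sig = "rm"  ["rm"]
20. n12.ok = 13  [terminal]
21. n11.ok = false  [C.acc > 12]
22. n0.acc = -3  [S₁.acc - 22]
23. n0.pre = false  [false]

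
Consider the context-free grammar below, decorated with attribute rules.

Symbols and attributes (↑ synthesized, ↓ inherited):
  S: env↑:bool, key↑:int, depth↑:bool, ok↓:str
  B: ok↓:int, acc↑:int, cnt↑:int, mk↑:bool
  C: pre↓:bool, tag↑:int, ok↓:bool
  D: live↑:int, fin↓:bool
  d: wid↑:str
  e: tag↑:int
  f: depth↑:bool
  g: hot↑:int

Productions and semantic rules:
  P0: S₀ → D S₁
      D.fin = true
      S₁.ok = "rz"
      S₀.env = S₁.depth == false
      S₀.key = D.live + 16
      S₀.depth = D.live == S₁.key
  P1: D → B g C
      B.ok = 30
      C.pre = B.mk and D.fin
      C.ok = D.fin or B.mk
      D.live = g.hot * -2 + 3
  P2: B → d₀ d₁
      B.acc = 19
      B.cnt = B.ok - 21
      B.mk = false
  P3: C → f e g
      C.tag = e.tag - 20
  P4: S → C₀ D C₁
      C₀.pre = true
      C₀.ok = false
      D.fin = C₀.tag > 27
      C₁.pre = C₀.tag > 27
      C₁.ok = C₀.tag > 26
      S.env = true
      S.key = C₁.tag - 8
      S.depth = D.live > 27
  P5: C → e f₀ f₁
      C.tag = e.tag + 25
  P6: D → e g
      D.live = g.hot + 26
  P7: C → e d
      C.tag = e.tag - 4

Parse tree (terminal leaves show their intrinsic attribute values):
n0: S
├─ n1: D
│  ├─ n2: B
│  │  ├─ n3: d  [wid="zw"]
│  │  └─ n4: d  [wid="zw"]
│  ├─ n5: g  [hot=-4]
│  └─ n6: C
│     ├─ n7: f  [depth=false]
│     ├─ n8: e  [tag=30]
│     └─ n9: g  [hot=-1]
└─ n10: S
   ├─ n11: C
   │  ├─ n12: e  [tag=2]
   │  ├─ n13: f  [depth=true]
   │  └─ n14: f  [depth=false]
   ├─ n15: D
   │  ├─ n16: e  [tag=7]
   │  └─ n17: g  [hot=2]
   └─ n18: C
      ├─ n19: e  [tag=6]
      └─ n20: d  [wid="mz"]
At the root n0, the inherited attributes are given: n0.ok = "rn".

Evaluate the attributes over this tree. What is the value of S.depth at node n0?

false

1. n0.ok = "rn"  [given at root]
2. n1.fin = true  [true]
3. n2.ok = 30  [30]
4. n3.wid = "zw"  [terminal]
5. n4.wid = "zw"  [terminal]
6. n2.acc = 19  [19]
7. n2.cnt = 9  [B.ok - 21]
8. n2.mk = false  [false]
9. n5.hot = -4  [terminal]
10. n6.pre = false  [B.mk and D.fin]
11. n6.ok = true  [D.fin or B.mk]
12. n7.depth = false  [terminal]
13. n8.tag = 30  [terminal]
14. n9.hot = -1  [terminal]
15. n6.tag = 10  [e.tag - 20]
16. n1.live = 11  [g.hot * -2 + 3]
17. n10.ok = "rz"  ["rz"]
18. n11.pre = true  [true]
19. n11.ok = false  [false]
20. n12.tag = 2  [terminal]
21. n13.depth = true  [terminal]
22. n14.depth = false  [terminal]
23. n11.tag = 27  [e.tag + 25]
24. n15.fin = false  [C₀.tag > 27]
25. n16.tag = 7  [terminal]
26. n17.hot = 2  [terminal]
27. n15.live = 28  [g.hot + 26]
28. n18.pre = false  [C₀.tag > 27]
29. n18.ok = true  [C₀.tag > 26]
30. n19.tag = 6  [terminal]
31. n20.wid = "mz"  [terminal]
32. n18.tag = 2  [e.tag - 4]
33. n10.env = true  [true]
34. n10.key = -6  [C₁.tag - 8]
35. n10.depth = true  [D.live > 27]
36. n0.env = false  [S₁.depth == false]
37. n0.key = 27  [D.live + 16]
38. n0.depth = false  [D.live == S₁.key]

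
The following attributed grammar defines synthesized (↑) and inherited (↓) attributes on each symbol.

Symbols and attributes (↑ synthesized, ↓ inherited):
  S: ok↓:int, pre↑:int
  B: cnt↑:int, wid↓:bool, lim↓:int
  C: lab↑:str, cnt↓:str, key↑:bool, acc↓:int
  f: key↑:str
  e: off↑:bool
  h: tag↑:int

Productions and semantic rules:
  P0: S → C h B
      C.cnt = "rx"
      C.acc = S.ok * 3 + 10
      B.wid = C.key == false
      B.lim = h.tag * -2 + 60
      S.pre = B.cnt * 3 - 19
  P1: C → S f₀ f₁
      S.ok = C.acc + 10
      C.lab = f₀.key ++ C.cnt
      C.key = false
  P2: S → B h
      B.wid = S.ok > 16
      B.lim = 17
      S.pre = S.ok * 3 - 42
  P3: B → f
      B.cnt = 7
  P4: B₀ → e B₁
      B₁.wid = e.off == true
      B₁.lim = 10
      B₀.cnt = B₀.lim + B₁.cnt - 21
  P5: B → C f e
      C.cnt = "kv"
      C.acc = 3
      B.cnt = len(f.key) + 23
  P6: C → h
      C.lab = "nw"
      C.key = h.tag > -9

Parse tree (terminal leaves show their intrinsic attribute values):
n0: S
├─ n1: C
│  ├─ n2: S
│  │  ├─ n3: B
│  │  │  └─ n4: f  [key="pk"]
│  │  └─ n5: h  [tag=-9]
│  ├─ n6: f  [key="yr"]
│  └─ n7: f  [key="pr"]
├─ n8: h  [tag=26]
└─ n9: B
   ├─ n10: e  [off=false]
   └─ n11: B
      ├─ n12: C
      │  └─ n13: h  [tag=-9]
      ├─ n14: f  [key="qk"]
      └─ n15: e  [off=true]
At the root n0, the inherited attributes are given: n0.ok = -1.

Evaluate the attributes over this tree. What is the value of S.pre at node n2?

1. n0.ok = -1  [given at root]
2. n1.cnt = "rx"  ["rx"]
3. n1.acc = 7  [S.ok * 3 + 10]
4. n2.ok = 17  [C.acc + 10]
5. n3.wid = true  [S.ok > 16]
6. n3.lim = 17  [17]
7. n4.key = "pk"  [terminal]
8. n3.cnt = 7  [7]
9. n5.tag = -9  [terminal]
10. n2.pre = 9  [S.ok * 3 - 42]
11. n6.key = "yr"  [terminal]
12. n7.key = "pr"  [terminal]
13. n1.lab = "yrrx"  [f₀.key ++ C.cnt]
14. n1.key = false  [false]
15. n8.tag = 26  [terminal]
16. n9.wid = true  [C.key == false]
17. n9.lim = 8  [h.tag * -2 + 60]
18. n10.off = false  [terminal]
19. n11.wid = false  [e.off == true]
20. n11.lim = 10  [10]
21. n12.cnt = "kv"  ["kv"]
22. n12.acc = 3  [3]
23. n13.tag = -9  [terminal]
24. n12.lab = "nw"  ["nw"]
25. n12.key = false  [h.tag > -9]
26. n14.key = "qk"  [terminal]
27. n15.off = true  [terminal]
28. n11.cnt = 25  [len(f.key) + 23]
29. n9.cnt = 12  [B₀.lim + B₁.cnt - 21]
30. n0.pre = 17  [B.cnt * 3 - 19]

9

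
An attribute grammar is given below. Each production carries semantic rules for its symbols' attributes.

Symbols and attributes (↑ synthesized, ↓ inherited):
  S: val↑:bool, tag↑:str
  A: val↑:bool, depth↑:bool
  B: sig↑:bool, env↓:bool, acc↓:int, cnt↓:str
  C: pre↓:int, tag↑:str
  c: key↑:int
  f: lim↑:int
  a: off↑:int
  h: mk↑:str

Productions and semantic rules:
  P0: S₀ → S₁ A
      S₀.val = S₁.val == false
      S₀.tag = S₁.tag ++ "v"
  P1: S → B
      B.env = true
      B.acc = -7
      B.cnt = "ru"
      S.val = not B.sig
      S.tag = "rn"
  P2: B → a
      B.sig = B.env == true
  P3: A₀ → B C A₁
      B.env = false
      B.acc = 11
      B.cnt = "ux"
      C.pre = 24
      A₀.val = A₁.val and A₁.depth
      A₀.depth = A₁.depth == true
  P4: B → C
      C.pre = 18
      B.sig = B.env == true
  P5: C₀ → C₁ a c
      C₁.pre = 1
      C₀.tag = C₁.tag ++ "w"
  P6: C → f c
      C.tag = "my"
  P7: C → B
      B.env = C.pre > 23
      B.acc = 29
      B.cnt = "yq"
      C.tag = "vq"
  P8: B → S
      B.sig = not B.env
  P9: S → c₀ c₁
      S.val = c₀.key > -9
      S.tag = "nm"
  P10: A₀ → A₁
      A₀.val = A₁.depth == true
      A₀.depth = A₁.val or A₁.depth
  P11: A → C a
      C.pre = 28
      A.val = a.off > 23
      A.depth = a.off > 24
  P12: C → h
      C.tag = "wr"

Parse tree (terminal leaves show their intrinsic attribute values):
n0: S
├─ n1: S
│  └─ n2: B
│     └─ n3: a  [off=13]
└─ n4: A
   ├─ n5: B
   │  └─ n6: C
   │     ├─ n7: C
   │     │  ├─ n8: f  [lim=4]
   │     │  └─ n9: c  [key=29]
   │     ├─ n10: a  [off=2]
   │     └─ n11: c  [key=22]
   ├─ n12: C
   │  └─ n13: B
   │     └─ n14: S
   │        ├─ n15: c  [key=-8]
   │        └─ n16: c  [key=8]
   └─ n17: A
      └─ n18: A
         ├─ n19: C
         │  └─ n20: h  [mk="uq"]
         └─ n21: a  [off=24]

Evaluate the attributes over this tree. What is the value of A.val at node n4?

1. n2.env = true  [true]
2. n2.acc = -7  [-7]
3. n2.cnt = "ru"  ["ru"]
4. n3.off = 13  [terminal]
5. n2.sig = true  [B.env == true]
6. n1.val = false  [not B.sig]
7. n1.tag = "rn"  ["rn"]
8. n5.env = false  [false]
9. n5.acc = 11  [11]
10. n5.cnt = "ux"  ["ux"]
11. n6.pre = 18  [18]
12. n7.pre = 1  [1]
13. n8.lim = 4  [terminal]
14. n9.key = 29  [terminal]
15. n7.tag = "my"  ["my"]
16. n10.off = 2  [terminal]
17. n11.key = 22  [terminal]
18. n6.tag = "myw"  [C₁.tag ++ "w"]
19. n5.sig = false  [B.env == true]
20. n12.pre = 24  [24]
21. n13.env = true  [C.pre > 23]
22. n13.acc = 29  [29]
23. n13.cnt = "yq"  ["yq"]
24. n15.key = -8  [terminal]
25. n16.key = 8  [terminal]
26. n14.val = true  [c₀.key > -9]
27. n14.tag = "nm"  ["nm"]
28. n13.sig = false  [not B.env]
29. n12.tag = "vq"  ["vq"]
30. n19.pre = 28  [28]
31. n20.mk = "uq"  [terminal]
32. n19.tag = "wr"  ["wr"]
33. n21.off = 24  [terminal]
34. n18.val = true  [a.off > 23]
35. n18.depth = false  [a.off > 24]
36. n17.val = false  [A₁.depth == true]
37. n17.depth = true  [A₁.val or A₁.depth]
38. n4.val = false  [A₁.val and A₁.depth]
39. n4.depth = true  [A₁.depth == true]
40. n0.val = true  [S₁.val == false]
41. n0.tag = "rnv"  [S₁.tag ++ "v"]

false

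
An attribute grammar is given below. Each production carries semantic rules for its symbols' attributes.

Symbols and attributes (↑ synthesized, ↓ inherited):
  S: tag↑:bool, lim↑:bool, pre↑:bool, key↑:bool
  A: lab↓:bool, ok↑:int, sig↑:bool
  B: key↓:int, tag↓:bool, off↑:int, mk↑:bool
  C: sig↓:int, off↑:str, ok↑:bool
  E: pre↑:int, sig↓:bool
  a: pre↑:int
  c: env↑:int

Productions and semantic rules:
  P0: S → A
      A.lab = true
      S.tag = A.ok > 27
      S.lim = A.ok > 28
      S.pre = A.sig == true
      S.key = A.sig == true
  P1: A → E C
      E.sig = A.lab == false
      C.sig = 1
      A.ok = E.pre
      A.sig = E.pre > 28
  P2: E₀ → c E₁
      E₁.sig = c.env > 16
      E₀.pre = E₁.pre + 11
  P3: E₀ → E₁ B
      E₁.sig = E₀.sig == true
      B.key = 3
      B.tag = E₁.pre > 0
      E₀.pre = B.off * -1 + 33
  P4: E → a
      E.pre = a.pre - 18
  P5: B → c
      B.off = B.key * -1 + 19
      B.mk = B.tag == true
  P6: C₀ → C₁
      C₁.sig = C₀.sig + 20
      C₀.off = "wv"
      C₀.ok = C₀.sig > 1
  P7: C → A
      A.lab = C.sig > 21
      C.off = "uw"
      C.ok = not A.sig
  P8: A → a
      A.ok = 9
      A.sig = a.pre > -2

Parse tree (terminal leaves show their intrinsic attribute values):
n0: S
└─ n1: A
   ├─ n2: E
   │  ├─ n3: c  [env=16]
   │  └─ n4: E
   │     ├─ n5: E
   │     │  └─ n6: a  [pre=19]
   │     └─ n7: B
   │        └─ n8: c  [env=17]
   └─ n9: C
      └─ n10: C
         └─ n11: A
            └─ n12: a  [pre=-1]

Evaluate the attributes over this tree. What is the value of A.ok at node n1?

28

1. n1.lab = true  [true]
2. n2.sig = false  [A.lab == false]
3. n3.env = 16  [terminal]
4. n4.sig = false  [c.env > 16]
5. n5.sig = false  [E₀.sig == true]
6. n6.pre = 19  [terminal]
7. n5.pre = 1  [a.pre - 18]
8. n7.key = 3  [3]
9. n7.tag = true  [E₁.pre > 0]
10. n8.env = 17  [terminal]
11. n7.off = 16  [B.key * -1 + 19]
12. n7.mk = true  [B.tag == true]
13. n4.pre = 17  [B.off * -1 + 33]
14. n2.pre = 28  [E₁.pre + 11]
15. n9.sig = 1  [1]
16. n10.sig = 21  [C₀.sig + 20]
17. n11.lab = false  [C.sig > 21]
18. n12.pre = -1  [terminal]
19. n11.ok = 9  [9]
20. n11.sig = true  [a.pre > -2]
21. n10.off = "uw"  ["uw"]
22. n10.ok = false  [not A.sig]
23. n9.off = "wv"  ["wv"]
24. n9.ok = false  [C₀.sig > 1]
25. n1.ok = 28  [E.pre]
26. n1.sig = false  [E.pre > 28]
27. n0.tag = true  [A.ok > 27]
28. n0.lim = false  [A.ok > 28]
29. n0.pre = false  [A.sig == true]
30. n0.key = false  [A.sig == true]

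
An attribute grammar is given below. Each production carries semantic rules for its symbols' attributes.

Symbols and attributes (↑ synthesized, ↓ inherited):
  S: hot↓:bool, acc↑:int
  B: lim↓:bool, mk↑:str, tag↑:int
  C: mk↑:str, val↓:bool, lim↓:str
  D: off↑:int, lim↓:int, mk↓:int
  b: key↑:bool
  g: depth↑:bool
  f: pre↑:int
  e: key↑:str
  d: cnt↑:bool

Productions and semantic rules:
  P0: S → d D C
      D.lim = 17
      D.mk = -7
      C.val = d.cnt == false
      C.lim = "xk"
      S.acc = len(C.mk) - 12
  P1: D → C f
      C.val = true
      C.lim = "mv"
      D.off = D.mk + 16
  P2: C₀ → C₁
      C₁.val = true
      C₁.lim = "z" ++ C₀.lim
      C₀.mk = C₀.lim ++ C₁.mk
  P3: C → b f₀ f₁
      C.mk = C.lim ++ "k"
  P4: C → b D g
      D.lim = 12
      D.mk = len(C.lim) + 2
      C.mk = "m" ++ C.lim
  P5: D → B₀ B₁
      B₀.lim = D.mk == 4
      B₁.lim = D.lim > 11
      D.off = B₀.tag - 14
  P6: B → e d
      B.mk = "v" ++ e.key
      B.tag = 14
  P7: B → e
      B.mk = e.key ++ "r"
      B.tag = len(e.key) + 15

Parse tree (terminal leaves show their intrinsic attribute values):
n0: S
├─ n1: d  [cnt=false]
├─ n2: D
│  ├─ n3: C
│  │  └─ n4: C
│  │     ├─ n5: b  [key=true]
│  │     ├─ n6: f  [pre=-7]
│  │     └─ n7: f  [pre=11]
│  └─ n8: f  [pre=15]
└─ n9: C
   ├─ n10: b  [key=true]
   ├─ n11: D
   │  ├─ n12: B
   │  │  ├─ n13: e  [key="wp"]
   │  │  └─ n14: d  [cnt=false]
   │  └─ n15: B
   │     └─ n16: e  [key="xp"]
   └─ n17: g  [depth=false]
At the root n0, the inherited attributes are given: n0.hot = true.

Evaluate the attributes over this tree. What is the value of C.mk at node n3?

1. n0.hot = true  [given at root]
2. n1.cnt = false  [terminal]
3. n2.lim = 17  [17]
4. n2.mk = -7  [-7]
5. n3.val = true  [true]
6. n3.lim = "mv"  ["mv"]
7. n4.val = true  [true]
8. n4.lim = "zmv"  ["z" ++ C₀.lim]
9. n5.key = true  [terminal]
10. n6.pre = -7  [terminal]
11. n7.pre = 11  [terminal]
12. n4.mk = "zmvk"  [C.lim ++ "k"]
13. n3.mk = "mvzmvk"  [C₀.lim ++ C₁.mk]
14. n8.pre = 15  [terminal]
15. n2.off = 9  [D.mk + 16]
16. n9.val = true  [d.cnt == false]
17. n9.lim = "xk"  ["xk"]
18. n10.key = true  [terminal]
19. n11.lim = 12  [12]
20. n11.mk = 4  [len(C.lim) + 2]
21. n12.lim = true  [D.mk == 4]
22. n13.key = "wp"  [terminal]
23. n14.cnt = false  [terminal]
24. n12.mk = "vwp"  ["v" ++ e.key]
25. n12.tag = 14  [14]
26. n15.lim = true  [D.lim > 11]
27. n16.key = "xp"  [terminal]
28. n15.mk = "xpr"  [e.key ++ "r"]
29. n15.tag = 17  [len(e.key) + 15]
30. n11.off = 0  [B₀.tag - 14]
31. n17.depth = false  [terminal]
32. n9.mk = "mxk"  ["m" ++ C.lim]
33. n0.acc = -9  [len(C.mk) - 12]

"mvzmvk"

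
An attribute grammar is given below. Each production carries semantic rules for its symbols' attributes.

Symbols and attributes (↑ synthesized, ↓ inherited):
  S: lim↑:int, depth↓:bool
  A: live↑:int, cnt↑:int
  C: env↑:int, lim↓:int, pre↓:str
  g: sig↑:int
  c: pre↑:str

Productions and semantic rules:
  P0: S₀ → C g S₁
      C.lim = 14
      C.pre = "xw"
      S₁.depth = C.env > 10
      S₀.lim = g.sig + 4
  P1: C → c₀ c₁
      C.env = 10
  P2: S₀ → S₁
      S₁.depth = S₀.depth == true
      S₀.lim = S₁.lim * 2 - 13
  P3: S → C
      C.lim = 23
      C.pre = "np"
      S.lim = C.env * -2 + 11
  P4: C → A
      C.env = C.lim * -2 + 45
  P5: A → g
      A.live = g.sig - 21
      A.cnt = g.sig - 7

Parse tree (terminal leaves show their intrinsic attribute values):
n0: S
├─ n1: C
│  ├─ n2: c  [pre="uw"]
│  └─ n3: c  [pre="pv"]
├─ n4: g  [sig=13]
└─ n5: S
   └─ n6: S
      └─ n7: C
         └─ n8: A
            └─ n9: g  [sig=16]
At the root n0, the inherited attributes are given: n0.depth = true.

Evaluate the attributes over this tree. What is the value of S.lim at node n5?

13

1. n0.depth = true  [given at root]
2. n1.lim = 14  [14]
3. n1.pre = "xw"  ["xw"]
4. n2.pre = "uw"  [terminal]
5. n3.pre = "pv"  [terminal]
6. n1.env = 10  [10]
7. n4.sig = 13  [terminal]
8. n5.depth = false  [C.env > 10]
9. n6.depth = false  [S₀.depth == true]
10. n7.lim = 23  [23]
11. n7.pre = "np"  ["np"]
12. n9.sig = 16  [terminal]
13. n8.live = -5  [g.sig - 21]
14. n8.cnt = 9  [g.sig - 7]
15. n7.env = -1  [C.lim * -2 + 45]
16. n6.lim = 13  [C.env * -2 + 11]
17. n5.lim = 13  [S₁.lim * 2 - 13]
18. n0.lim = 17  [g.sig + 4]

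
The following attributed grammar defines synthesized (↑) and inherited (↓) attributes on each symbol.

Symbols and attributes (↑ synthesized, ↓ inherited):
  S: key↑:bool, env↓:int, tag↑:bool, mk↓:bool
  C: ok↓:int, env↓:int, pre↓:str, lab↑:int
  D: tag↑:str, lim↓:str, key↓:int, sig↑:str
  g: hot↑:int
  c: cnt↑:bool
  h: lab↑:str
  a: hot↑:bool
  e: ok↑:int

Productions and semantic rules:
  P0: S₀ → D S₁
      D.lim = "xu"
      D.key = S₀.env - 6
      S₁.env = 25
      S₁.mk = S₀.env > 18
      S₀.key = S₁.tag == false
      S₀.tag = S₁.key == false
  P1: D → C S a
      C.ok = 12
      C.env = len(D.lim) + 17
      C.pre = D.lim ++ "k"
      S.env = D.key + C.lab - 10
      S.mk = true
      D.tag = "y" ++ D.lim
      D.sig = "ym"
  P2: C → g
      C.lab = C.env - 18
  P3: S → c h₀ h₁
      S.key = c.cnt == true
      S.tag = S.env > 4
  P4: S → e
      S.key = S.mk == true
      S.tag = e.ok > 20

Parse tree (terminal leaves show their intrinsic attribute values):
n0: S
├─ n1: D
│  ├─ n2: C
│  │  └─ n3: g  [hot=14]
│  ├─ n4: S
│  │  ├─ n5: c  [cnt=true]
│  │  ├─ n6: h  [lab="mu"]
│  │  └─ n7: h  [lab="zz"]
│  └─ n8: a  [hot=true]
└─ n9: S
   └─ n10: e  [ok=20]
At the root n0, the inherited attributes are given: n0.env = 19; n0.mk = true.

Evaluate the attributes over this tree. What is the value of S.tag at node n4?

1. n0.env = 19  [given at root]
2. n0.mk = true  [given at root]
3. n1.lim = "xu"  ["xu"]
4. n1.key = 13  [S₀.env - 6]
5. n2.ok = 12  [12]
6. n2.env = 19  [len(D.lim) + 17]
7. n2.pre = "xuk"  [D.lim ++ "k"]
8. n3.hot = 14  [terminal]
9. n2.lab = 1  [C.env - 18]
10. n4.env = 4  [D.key + C.lab - 10]
11. n4.mk = true  [true]
12. n5.cnt = true  [terminal]
13. n6.lab = "mu"  [terminal]
14. n7.lab = "zz"  [terminal]
15. n4.key = true  [c.cnt == true]
16. n4.tag = false  [S.env > 4]
17. n8.hot = true  [terminal]
18. n1.tag = "yxu"  ["y" ++ D.lim]
19. n1.sig = "ym"  ["ym"]
20. n9.env = 25  [25]
21. n9.mk = true  [S₀.env > 18]
22. n10.ok = 20  [terminal]
23. n9.key = true  [S.mk == true]
24. n9.tag = false  [e.ok > 20]
25. n0.key = true  [S₁.tag == false]
26. n0.tag = false  [S₁.key == false]

false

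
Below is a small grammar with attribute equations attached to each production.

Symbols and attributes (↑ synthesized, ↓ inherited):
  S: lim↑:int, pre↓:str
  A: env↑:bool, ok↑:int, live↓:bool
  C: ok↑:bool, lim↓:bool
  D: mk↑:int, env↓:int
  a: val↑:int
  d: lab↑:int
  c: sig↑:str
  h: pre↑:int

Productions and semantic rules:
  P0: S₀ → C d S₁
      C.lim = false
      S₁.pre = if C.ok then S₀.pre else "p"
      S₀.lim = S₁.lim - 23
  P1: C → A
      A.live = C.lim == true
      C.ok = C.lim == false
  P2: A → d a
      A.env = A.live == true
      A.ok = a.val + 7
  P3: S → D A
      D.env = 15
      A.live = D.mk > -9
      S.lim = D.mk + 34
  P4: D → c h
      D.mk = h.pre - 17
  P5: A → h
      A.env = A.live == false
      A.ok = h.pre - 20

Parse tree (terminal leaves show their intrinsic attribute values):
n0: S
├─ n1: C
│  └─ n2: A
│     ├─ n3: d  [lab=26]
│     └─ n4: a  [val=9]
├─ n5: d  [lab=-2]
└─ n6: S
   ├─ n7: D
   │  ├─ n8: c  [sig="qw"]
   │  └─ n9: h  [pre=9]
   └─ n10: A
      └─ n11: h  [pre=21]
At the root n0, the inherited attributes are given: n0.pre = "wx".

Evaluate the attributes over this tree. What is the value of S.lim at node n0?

1. n0.pre = "wx"  [given at root]
2. n1.lim = false  [false]
3. n2.live = false  [C.lim == true]
4. n3.lab = 26  [terminal]
5. n4.val = 9  [terminal]
6. n2.env = false  [A.live == true]
7. n2.ok = 16  [a.val + 7]
8. n1.ok = true  [C.lim == false]
9. n5.lab = -2  [terminal]
10. n6.pre = "wx"  [if C.ok then S₀.pre else "p"]
11. n7.env = 15  [15]
12. n8.sig = "qw"  [terminal]
13. n9.pre = 9  [terminal]
14. n7.mk = -8  [h.pre - 17]
15. n10.live = true  [D.mk > -9]
16. n11.pre = 21  [terminal]
17. n10.env = false  [A.live == false]
18. n10.ok = 1  [h.pre - 20]
19. n6.lim = 26  [D.mk + 34]
20. n0.lim = 3  [S₁.lim - 23]

3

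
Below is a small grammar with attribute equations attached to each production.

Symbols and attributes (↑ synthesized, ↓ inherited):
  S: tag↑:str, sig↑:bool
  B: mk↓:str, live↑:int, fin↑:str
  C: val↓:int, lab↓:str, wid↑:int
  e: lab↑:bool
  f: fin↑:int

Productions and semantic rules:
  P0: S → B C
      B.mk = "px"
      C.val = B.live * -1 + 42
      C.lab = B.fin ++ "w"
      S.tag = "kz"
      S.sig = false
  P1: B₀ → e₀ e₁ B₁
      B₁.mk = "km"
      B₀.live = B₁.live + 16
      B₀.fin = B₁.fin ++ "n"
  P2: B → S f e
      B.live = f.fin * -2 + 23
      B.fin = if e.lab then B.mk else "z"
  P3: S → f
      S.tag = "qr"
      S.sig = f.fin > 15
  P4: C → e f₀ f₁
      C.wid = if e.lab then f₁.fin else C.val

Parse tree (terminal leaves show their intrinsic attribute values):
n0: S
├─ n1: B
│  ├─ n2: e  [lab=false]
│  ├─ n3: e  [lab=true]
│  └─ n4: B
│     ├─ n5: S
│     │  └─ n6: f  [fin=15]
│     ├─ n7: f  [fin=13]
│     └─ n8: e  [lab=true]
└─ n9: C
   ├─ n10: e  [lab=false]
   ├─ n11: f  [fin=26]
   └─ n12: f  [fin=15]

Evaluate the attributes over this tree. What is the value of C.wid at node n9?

29

1. n1.mk = "px"  ["px"]
2. n2.lab = false  [terminal]
3. n3.lab = true  [terminal]
4. n4.mk = "km"  ["km"]
5. n6.fin = 15  [terminal]
6. n5.tag = "qr"  ["qr"]
7. n5.sig = false  [f.fin > 15]
8. n7.fin = 13  [terminal]
9. n8.lab = true  [terminal]
10. n4.live = -3  [f.fin * -2 + 23]
11. n4.fin = "km"  [if e.lab then B.mk else "z"]
12. n1.live = 13  [B₁.live + 16]
13. n1.fin = "kmn"  [B₁.fin ++ "n"]
14. n9.val = 29  [B.live * -1 + 42]
15. n9.lab = "kmnw"  [B.fin ++ "w"]
16. n10.lab = false  [terminal]
17. n11.fin = 26  [terminal]
18. n12.fin = 15  [terminal]
19. n9.wid = 29  [if e.lab then f₁.fin else C.val]
20. n0.tag = "kz"  ["kz"]
21. n0.sig = false  [false]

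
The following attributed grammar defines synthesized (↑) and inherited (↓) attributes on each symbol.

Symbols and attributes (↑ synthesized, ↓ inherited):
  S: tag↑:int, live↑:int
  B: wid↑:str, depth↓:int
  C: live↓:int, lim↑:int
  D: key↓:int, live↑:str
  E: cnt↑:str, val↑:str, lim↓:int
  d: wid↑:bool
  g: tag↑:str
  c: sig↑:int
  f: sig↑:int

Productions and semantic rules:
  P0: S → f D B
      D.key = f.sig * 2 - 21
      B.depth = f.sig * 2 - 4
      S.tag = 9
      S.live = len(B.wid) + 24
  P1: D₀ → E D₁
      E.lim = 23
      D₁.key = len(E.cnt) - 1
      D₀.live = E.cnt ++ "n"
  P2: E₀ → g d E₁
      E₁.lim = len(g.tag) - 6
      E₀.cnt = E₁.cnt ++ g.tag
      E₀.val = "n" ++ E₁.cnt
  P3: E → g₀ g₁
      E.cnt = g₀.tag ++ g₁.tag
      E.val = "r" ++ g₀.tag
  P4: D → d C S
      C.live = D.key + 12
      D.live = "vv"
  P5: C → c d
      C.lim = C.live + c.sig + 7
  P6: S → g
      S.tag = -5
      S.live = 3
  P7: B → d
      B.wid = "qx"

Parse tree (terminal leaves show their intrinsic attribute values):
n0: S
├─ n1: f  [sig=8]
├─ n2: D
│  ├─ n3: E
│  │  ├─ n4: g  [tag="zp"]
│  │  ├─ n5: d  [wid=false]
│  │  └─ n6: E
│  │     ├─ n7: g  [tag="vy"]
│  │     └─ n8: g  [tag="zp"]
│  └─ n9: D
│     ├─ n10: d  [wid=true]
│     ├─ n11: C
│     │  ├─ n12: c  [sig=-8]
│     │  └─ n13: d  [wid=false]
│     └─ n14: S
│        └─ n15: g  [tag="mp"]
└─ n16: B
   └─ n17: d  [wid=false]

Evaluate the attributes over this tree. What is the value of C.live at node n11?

1. n1.sig = 8  [terminal]
2. n2.key = -5  [f.sig * 2 - 21]
3. n3.lim = 23  [23]
4. n4.tag = "zp"  [terminal]
5. n5.wid = false  [terminal]
6. n6.lim = -4  [len(g.tag) - 6]
7. n7.tag = "vy"  [terminal]
8. n8.tag = "zp"  [terminal]
9. n6.cnt = "vyzp"  [g₀.tag ++ g₁.tag]
10. n6.val = "rvy"  ["r" ++ g₀.tag]
11. n3.cnt = "vyzpzp"  [E₁.cnt ++ g.tag]
12. n3.val = "nvyzp"  ["n" ++ E₁.cnt]
13. n9.key = 5  [len(E.cnt) - 1]
14. n10.wid = true  [terminal]
15. n11.live = 17  [D.key + 12]
16. n12.sig = -8  [terminal]
17. n13.wid = false  [terminal]
18. n11.lim = 16  [C.live + c.sig + 7]
19. n15.tag = "mp"  [terminal]
20. n14.tag = -5  [-5]
21. n14.live = 3  [3]
22. n9.live = "vv"  ["vv"]
23. n2.live = "vyzpzpn"  [E.cnt ++ "n"]
24. n16.depth = 12  [f.sig * 2 - 4]
25. n17.wid = false  [terminal]
26. n16.wid = "qx"  ["qx"]
27. n0.tag = 9  [9]
28. n0.live = 26  [len(B.wid) + 24]

17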